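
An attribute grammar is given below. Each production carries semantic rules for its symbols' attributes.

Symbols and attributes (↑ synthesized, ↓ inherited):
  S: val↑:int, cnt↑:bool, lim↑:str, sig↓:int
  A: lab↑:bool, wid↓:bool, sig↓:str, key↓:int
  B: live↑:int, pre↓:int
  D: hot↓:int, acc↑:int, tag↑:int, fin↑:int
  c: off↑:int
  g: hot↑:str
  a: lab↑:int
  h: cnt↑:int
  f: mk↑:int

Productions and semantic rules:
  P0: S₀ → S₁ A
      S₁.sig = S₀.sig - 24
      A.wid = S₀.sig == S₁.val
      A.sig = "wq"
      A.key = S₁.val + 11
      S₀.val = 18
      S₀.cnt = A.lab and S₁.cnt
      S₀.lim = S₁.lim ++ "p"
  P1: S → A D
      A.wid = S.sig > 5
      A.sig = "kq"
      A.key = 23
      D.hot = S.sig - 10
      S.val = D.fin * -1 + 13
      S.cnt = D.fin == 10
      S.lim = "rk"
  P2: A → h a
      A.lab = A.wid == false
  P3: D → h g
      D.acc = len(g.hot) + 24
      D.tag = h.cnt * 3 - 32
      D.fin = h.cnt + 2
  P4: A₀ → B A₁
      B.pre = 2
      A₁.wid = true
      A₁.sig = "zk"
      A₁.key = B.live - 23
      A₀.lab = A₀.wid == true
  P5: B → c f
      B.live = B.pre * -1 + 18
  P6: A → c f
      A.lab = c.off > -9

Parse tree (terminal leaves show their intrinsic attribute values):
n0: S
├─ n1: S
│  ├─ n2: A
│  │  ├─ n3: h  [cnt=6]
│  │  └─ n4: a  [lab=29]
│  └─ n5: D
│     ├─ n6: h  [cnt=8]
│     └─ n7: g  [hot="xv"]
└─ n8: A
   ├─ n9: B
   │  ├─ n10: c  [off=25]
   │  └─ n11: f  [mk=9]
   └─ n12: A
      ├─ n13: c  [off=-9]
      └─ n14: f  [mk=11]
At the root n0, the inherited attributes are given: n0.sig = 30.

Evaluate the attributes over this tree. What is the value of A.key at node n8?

1. n0.sig = 30  [given at root]
2. n1.sig = 6  [S₀.sig - 24]
3. n2.wid = true  [S.sig > 5]
4. n2.sig = "kq"  ["kq"]
5. n2.key = 23  [23]
6. n3.cnt = 6  [terminal]
7. n4.lab = 29  [terminal]
8. n2.lab = false  [A.wid == false]
9. n5.hot = -4  [S.sig - 10]
10. n6.cnt = 8  [terminal]
11. n7.hot = "xv"  [terminal]
12. n5.acc = 26  [len(g.hot) + 24]
13. n5.tag = -8  [h.cnt * 3 - 32]
14. n5.fin = 10  [h.cnt + 2]
15. n1.val = 3  [D.fin * -1 + 13]
16. n1.cnt = true  [D.fin == 10]
17. n1.lim = "rk"  ["rk"]
18. n8.wid = false  [S₀.sig == S₁.val]
19. n8.sig = "wq"  ["wq"]
20. n8.key = 14  [S₁.val + 11]
21. n9.pre = 2  [2]
22. n10.off = 25  [terminal]
23. n11.mk = 9  [terminal]
24. n9.live = 16  [B.pre * -1 + 18]
25. n12.wid = true  [true]
26. n12.sig = "zk"  ["zk"]
27. n12.key = -7  [B.live - 23]
28. n13.off = -9  [terminal]
29. n14.mk = 11  [terminal]
30. n12.lab = false  [c.off > -9]
31. n8.lab = false  [A₀.wid == true]
32. n0.val = 18  [18]
33. n0.cnt = false  [A.lab and S₁.cnt]
34. n0.lim = "rkp"  [S₁.lim ++ "p"]

14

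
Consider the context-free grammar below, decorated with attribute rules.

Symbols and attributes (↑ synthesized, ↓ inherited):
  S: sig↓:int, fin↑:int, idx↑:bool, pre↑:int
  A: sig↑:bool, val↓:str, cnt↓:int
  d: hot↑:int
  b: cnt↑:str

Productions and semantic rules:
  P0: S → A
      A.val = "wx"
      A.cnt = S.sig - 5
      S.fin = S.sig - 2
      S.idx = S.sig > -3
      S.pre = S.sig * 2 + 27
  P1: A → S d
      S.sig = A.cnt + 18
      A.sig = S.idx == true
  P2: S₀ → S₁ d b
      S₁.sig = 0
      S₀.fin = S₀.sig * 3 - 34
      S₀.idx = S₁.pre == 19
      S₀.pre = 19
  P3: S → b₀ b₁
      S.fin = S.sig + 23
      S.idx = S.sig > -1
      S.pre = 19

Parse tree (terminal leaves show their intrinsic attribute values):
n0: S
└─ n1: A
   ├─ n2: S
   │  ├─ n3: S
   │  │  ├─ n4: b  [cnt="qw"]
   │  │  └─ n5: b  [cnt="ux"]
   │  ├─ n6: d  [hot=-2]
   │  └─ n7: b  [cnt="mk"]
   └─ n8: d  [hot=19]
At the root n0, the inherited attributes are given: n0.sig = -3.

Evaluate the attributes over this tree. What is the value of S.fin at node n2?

1. n0.sig = -3  [given at root]
2. n1.val = "wx"  ["wx"]
3. n1.cnt = -8  [S.sig - 5]
4. n2.sig = 10  [A.cnt + 18]
5. n3.sig = 0  [0]
6. n4.cnt = "qw"  [terminal]
7. n5.cnt = "ux"  [terminal]
8. n3.fin = 23  [S.sig + 23]
9. n3.idx = true  [S.sig > -1]
10. n3.pre = 19  [19]
11. n6.hot = -2  [terminal]
12. n7.cnt = "mk"  [terminal]
13. n2.fin = -4  [S₀.sig * 3 - 34]
14. n2.idx = true  [S₁.pre == 19]
15. n2.pre = 19  [19]
16. n8.hot = 19  [terminal]
17. n1.sig = true  [S.idx == true]
18. n0.fin = -5  [S.sig - 2]
19. n0.idx = false  [S.sig > -3]
20. n0.pre = 21  [S.sig * 2 + 27]

-4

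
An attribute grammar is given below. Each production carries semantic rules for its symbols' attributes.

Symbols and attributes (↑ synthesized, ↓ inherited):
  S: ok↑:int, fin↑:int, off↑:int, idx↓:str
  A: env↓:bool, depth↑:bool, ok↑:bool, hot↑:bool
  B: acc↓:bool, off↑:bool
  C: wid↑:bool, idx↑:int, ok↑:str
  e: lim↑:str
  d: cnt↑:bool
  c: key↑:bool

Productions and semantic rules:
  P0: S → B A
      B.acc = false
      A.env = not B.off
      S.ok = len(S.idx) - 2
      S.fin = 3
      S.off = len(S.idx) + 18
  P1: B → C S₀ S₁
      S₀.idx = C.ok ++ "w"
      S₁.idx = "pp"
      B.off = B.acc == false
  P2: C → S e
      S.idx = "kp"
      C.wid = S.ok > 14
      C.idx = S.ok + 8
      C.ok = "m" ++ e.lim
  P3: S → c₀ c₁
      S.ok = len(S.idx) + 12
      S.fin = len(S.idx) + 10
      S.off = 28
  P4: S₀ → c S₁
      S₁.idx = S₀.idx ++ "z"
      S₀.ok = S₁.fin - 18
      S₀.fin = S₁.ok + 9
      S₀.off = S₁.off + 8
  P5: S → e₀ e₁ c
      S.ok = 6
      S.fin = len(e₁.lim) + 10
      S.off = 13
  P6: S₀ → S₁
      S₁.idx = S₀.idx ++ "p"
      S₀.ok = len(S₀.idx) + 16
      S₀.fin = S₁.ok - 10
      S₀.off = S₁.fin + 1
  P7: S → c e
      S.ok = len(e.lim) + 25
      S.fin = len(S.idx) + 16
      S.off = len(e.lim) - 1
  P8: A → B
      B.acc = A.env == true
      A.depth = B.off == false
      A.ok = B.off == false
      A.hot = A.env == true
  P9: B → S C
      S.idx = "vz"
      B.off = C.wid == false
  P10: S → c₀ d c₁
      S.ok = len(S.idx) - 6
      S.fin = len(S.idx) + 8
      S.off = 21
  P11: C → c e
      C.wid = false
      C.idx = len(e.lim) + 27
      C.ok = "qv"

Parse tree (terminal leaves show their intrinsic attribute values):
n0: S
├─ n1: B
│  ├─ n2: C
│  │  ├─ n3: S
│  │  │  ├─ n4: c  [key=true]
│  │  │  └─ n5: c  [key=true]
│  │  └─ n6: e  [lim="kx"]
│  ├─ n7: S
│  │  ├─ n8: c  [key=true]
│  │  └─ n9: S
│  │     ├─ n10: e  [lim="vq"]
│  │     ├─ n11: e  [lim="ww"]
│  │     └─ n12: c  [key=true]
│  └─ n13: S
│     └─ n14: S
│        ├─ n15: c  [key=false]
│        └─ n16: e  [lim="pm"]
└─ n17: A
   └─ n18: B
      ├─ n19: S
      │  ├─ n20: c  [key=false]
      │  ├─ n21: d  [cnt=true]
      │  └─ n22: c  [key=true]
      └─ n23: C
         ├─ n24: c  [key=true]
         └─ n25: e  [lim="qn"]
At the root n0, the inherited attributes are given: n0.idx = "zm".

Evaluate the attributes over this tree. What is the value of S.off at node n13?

1. n0.idx = "zm"  [given at root]
2. n1.acc = false  [false]
3. n3.idx = "kp"  ["kp"]
4. n4.key = true  [terminal]
5. n5.key = true  [terminal]
6. n3.ok = 14  [len(S.idx) + 12]
7. n3.fin = 12  [len(S.idx) + 10]
8. n3.off = 28  [28]
9. n6.lim = "kx"  [terminal]
10. n2.wid = false  [S.ok > 14]
11. n2.idx = 22  [S.ok + 8]
12. n2.ok = "mkx"  ["m" ++ e.lim]
13. n7.idx = "mkxw"  [C.ok ++ "w"]
14. n8.key = true  [terminal]
15. n9.idx = "mkxwz"  [S₀.idx ++ "z"]
16. n10.lim = "vq"  [terminal]
17. n11.lim = "ww"  [terminal]
18. n12.key = true  [terminal]
19. n9.ok = 6  [6]
20. n9.fin = 12  [len(e₁.lim) + 10]
21. n9.off = 13  [13]
22. n7.ok = -6  [S₁.fin - 18]
23. n7.fin = 15  [S₁.ok + 9]
24. n7.off = 21  [S₁.off + 8]
25. n13.idx = "pp"  ["pp"]
26. n14.idx = "ppp"  [S₀.idx ++ "p"]
27. n15.key = false  [terminal]
28. n16.lim = "pm"  [terminal]
29. n14.ok = 27  [len(e.lim) + 25]
30. n14.fin = 19  [len(S.idx) + 16]
31. n14.off = 1  [len(e.lim) - 1]
32. n13.ok = 18  [len(S₀.idx) + 16]
33. n13.fin = 17  [S₁.ok - 10]
34. n13.off = 20  [S₁.fin + 1]
35. n1.off = true  [B.acc == false]
36. n17.env = false  [not B.off]
37. n18.acc = false  [A.env == true]
38. n19.idx = "vz"  ["vz"]
39. n20.key = false  [terminal]
40. n21.cnt = true  [terminal]
41. n22.key = true  [terminal]
42. n19.ok = -4  [len(S.idx) - 6]
43. n19.fin = 10  [len(S.idx) + 8]
44. n19.off = 21  [21]
45. n24.key = true  [terminal]
46. n25.lim = "qn"  [terminal]
47. n23.wid = false  [false]
48. n23.idx = 29  [len(e.lim) + 27]
49. n23.ok = "qv"  ["qv"]
50. n18.off = true  [C.wid == false]
51. n17.depth = false  [B.off == false]
52. n17.ok = false  [B.off == false]
53. n17.hot = false  [A.env == true]
54. n0.ok = 0  [len(S.idx) - 2]
55. n0.fin = 3  [3]
56. n0.off = 20  [len(S.idx) + 18]

20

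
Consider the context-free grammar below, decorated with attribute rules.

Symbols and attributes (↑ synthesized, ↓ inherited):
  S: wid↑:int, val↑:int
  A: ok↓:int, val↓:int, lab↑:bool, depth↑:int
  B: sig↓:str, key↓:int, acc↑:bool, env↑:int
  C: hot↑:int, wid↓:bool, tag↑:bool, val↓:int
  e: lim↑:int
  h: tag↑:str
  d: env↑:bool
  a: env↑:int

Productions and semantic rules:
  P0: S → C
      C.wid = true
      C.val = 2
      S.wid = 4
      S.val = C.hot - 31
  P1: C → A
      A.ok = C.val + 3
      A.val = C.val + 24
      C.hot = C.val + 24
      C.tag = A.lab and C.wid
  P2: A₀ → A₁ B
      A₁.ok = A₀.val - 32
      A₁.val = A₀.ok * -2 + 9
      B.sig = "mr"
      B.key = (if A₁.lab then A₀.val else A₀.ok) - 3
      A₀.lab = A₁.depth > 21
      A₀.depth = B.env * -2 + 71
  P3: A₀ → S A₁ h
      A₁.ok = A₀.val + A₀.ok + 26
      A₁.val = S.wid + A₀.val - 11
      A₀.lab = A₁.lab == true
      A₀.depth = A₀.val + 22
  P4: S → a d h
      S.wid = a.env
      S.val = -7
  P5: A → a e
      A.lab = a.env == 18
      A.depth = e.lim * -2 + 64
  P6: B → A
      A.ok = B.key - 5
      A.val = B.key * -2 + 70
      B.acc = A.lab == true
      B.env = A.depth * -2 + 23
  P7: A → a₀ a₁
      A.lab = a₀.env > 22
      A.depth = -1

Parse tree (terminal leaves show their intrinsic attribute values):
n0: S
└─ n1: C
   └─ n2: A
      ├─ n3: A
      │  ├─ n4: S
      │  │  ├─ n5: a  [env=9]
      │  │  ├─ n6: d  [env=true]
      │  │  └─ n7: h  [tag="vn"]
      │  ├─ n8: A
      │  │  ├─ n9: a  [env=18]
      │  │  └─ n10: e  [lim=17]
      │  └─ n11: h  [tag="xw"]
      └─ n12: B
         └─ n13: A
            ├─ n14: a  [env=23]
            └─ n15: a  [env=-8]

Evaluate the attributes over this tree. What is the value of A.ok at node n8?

1. n1.wid = true  [true]
2. n1.val = 2  [2]
3. n2.ok = 5  [C.val + 3]
4. n2.val = 26  [C.val + 24]
5. n3.ok = -6  [A₀.val - 32]
6. n3.val = -1  [A₀.ok * -2 + 9]
7. n5.env = 9  [terminal]
8. n6.env = true  [terminal]
9. n7.tag = "vn"  [terminal]
10. n4.wid = 9  [a.env]
11. n4.val = -7  [-7]
12. n8.ok = 19  [A₀.val + A₀.ok + 26]
13. n8.val = -3  [S.wid + A₀.val - 11]
14. n9.env = 18  [terminal]
15. n10.lim = 17  [terminal]
16. n8.lab = true  [a.env == 18]
17. n8.depth = 30  [e.lim * -2 + 64]
18. n11.tag = "xw"  [terminal]
19. n3.lab = true  [A₁.lab == true]
20. n3.depth = 21  [A₀.val + 22]
21. n12.sig = "mr"  ["mr"]
22. n12.key = 23  [(if A₁.lab then A₀.val else A₀.ok) - 3]
23. n13.ok = 18  [B.key - 5]
24. n13.val = 24  [B.key * -2 + 70]
25. n14.env = 23  [terminal]
26. n15.env = -8  [terminal]
27. n13.lab = true  [a₀.env > 22]
28. n13.depth = -1  [-1]
29. n12.acc = true  [A.lab == true]
30. n12.env = 25  [A.depth * -2 + 23]
31. n2.lab = false  [A₁.depth > 21]
32. n2.depth = 21  [B.env * -2 + 71]
33. n1.hot = 26  [C.val + 24]
34. n1.tag = false  [A.lab and C.wid]
35. n0.wid = 4  [4]
36. n0.val = -5  [C.hot - 31]

19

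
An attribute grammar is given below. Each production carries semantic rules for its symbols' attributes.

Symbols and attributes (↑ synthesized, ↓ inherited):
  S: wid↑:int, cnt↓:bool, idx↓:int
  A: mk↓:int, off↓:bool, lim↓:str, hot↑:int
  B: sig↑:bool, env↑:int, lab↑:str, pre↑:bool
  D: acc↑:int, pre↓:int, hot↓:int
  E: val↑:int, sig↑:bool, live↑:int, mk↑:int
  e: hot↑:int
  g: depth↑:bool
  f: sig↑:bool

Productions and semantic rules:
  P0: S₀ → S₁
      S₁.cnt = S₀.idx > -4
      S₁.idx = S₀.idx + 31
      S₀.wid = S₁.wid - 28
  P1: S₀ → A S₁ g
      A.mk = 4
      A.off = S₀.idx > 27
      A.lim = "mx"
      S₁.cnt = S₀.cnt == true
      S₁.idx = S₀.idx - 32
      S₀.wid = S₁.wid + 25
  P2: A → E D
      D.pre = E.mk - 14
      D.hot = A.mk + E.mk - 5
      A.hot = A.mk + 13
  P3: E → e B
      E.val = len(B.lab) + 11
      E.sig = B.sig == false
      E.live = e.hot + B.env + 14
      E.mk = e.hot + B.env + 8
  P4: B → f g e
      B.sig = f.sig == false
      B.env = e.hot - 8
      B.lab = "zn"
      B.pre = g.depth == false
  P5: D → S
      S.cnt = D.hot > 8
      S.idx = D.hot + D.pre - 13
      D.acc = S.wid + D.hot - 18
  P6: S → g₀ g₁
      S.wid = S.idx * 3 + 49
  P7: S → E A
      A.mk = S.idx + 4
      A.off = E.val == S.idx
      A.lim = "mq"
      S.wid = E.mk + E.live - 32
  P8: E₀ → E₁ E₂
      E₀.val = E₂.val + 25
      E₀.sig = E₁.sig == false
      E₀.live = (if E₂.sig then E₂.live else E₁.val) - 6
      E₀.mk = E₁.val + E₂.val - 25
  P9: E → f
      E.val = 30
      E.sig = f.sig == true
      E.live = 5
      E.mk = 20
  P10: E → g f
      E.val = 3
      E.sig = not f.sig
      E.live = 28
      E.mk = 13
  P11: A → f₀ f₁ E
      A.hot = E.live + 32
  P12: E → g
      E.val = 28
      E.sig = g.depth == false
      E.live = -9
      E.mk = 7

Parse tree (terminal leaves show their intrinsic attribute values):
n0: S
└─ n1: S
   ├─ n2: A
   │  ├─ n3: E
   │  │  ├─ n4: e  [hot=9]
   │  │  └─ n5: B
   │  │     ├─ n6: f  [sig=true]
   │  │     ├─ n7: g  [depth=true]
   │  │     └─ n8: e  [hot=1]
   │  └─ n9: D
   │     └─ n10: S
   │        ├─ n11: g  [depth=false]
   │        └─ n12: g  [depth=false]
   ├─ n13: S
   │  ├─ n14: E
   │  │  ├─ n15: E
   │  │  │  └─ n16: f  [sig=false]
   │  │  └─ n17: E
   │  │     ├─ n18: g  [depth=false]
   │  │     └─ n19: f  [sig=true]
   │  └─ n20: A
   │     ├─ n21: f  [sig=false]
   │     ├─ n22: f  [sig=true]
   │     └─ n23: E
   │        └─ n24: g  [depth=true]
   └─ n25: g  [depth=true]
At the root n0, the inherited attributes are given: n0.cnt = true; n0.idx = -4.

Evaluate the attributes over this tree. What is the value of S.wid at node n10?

1. n0.cnt = true  [given at root]
2. n0.idx = -4  [given at root]
3. n1.cnt = false  [S₀.idx > -4]
4. n1.idx = 27  [S₀.idx + 31]
5. n2.mk = 4  [4]
6. n2.off = false  [S₀.idx > 27]
7. n2.lim = "mx"  ["mx"]
8. n4.hot = 9  [terminal]
9. n6.sig = true  [terminal]
10. n7.depth = true  [terminal]
11. n8.hot = 1  [terminal]
12. n5.sig = false  [f.sig == false]
13. n5.env = -7  [e.hot - 8]
14. n5.lab = "zn"  ["zn"]
15. n5.pre = false  [g.depth == false]
16. n3.val = 13  [len(B.lab) + 11]
17. n3.sig = true  [B.sig == false]
18. n3.live = 16  [e.hot + B.env + 14]
19. n3.mk = 10  [e.hot + B.env + 8]
20. n9.pre = -4  [E.mk - 14]
21. n9.hot = 9  [A.mk + E.mk - 5]
22. n10.cnt = true  [D.hot > 8]
23. n10.idx = -8  [D.hot + D.pre - 13]
24. n11.depth = false  [terminal]
25. n12.depth = false  [terminal]
26. n10.wid = 25  [S.idx * 3 + 49]
27. n9.acc = 16  [S.wid + D.hot - 18]
28. n2.hot = 17  [A.mk + 13]
29. n13.cnt = false  [S₀.cnt == true]
30. n13.idx = -5  [S₀.idx - 32]
31. n16.sig = false  [terminal]
32. n15.val = 30  [30]
33. n15.sig = false  [f.sig == true]
34. n15.live = 5  [5]
35. n15.mk = 20  [20]
36. n18.depth = false  [terminal]
37. n19.sig = true  [terminal]
38. n17.val = 3  [3]
39. n17.sig = false  [not f.sig]
40. n17.live = 28  [28]
41. n17.mk = 13  [13]
42. n14.val = 28  [E₂.val + 25]
43. n14.sig = true  [E₁.sig == false]
44. n14.live = 24  [(if E₂.sig then E₂.live else E₁.val) - 6]
45. n14.mk = 8  [E₁.val + E₂.val - 25]
46. n20.mk = -1  [S.idx + 4]
47. n20.off = false  [E.val == S.idx]
48. n20.lim = "mq"  ["mq"]
49. n21.sig = false  [terminal]
50. n22.sig = true  [terminal]
51. n24.depth = true  [terminal]
52. n23.val = 28  [28]
53. n23.sig = false  [g.depth == false]
54. n23.live = -9  [-9]
55. n23.mk = 7  [7]
56. n20.hot = 23  [E.live + 32]
57. n13.wid = 0  [E.mk + E.live - 32]
58. n25.depth = true  [terminal]
59. n1.wid = 25  [S₁.wid + 25]
60. n0.wid = -3  [S₁.wid - 28]

25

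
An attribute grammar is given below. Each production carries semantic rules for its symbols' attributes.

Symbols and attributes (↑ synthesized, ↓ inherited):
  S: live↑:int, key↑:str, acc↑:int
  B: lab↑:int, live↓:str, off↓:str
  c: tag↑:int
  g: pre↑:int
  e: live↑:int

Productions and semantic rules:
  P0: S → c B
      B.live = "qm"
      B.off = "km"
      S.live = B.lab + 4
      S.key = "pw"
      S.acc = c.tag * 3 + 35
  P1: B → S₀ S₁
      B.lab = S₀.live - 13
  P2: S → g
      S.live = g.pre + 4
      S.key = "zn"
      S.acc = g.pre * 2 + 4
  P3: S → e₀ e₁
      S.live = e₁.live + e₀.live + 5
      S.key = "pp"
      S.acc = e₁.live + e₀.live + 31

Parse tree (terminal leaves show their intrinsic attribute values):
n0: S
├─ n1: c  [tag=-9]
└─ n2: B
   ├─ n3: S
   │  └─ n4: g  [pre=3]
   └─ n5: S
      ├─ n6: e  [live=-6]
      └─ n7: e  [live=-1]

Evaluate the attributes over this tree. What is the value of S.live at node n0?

-2

1. n1.tag = -9  [terminal]
2. n2.live = "qm"  ["qm"]
3. n2.off = "km"  ["km"]
4. n4.pre = 3  [terminal]
5. n3.live = 7  [g.pre + 4]
6. n3.key = "zn"  ["zn"]
7. n3.acc = 10  [g.pre * 2 + 4]
8. n6.live = -6  [terminal]
9. n7.live = -1  [terminal]
10. n5.live = -2  [e₁.live + e₀.live + 5]
11. n5.key = "pp"  ["pp"]
12. n5.acc = 24  [e₁.live + e₀.live + 31]
13. n2.lab = -6  [S₀.live - 13]
14. n0.live = -2  [B.lab + 4]
15. n0.key = "pw"  ["pw"]
16. n0.acc = 8  [c.tag * 3 + 35]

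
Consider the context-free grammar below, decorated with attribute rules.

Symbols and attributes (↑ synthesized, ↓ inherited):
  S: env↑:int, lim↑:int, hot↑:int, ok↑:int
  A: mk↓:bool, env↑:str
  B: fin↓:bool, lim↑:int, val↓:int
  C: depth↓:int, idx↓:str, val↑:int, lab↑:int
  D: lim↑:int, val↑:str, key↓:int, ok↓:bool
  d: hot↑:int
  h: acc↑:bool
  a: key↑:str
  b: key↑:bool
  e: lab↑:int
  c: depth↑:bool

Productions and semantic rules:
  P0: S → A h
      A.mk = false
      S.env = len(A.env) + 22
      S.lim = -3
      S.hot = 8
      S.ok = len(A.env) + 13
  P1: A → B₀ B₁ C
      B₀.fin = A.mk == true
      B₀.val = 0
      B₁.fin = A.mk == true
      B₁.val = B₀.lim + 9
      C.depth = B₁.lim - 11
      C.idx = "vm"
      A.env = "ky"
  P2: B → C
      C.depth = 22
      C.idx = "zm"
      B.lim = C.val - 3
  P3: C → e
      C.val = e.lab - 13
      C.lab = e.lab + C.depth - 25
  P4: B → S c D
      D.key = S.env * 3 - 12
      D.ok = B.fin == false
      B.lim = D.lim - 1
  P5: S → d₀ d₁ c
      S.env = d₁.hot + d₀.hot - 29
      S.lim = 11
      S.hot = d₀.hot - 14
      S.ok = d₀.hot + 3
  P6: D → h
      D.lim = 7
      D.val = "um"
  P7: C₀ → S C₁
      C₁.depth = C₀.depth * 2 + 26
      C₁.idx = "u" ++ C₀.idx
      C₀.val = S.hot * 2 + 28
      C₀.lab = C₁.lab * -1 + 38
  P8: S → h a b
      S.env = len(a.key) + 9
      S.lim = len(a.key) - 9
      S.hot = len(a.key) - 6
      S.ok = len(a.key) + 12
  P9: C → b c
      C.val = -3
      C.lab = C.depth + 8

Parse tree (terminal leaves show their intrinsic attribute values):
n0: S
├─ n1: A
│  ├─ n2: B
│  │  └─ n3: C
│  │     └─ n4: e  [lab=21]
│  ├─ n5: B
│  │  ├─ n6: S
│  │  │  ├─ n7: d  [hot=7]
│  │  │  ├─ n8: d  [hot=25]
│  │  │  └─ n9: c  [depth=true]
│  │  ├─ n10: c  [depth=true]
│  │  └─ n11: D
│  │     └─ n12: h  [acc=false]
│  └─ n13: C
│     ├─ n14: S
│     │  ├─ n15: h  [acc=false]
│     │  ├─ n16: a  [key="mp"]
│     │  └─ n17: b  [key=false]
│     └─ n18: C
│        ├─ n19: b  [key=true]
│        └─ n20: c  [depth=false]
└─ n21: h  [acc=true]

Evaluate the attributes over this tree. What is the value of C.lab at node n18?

24

1. n1.mk = false  [false]
2. n2.fin = false  [A.mk == true]
3. n2.val = 0  [0]
4. n3.depth = 22  [22]
5. n3.idx = "zm"  ["zm"]
6. n4.lab = 21  [terminal]
7. n3.val = 8  [e.lab - 13]
8. n3.lab = 18  [e.lab + C.depth - 25]
9. n2.lim = 5  [C.val - 3]
10. n5.fin = false  [A.mk == true]
11. n5.val = 14  [B₀.lim + 9]
12. n7.hot = 7  [terminal]
13. n8.hot = 25  [terminal]
14. n9.depth = true  [terminal]
15. n6.env = 3  [d₁.hot + d₀.hot - 29]
16. n6.lim = 11  [11]
17. n6.hot = -7  [d₀.hot - 14]
18. n6.ok = 10  [d₀.hot + 3]
19. n10.depth = true  [terminal]
20. n11.key = -3  [S.env * 3 - 12]
21. n11.ok = true  [B.fin == false]
22. n12.acc = false  [terminal]
23. n11.lim = 7  [7]
24. n11.val = "um"  ["um"]
25. n5.lim = 6  [D.lim - 1]
26. n13.depth = -5  [B₁.lim - 11]
27. n13.idx = "vm"  ["vm"]
28. n15.acc = false  [terminal]
29. n16.key = "mp"  [terminal]
30. n17.key = false  [terminal]
31. n14.env = 11  [len(a.key) + 9]
32. n14.lim = -7  [len(a.key) - 9]
33. n14.hot = -4  [len(a.key) - 6]
34. n14.ok = 14  [len(a.key) + 12]
35. n18.depth = 16  [C₀.depth * 2 + 26]
36. n18.idx = "uvm"  ["u" ++ C₀.idx]
37. n19.key = true  [terminal]
38. n20.depth = false  [terminal]
39. n18.val = -3  [-3]
40. n18.lab = 24  [C.depth + 8]
41. n13.val = 20  [S.hot * 2 + 28]
42. n13.lab = 14  [C₁.lab * -1 + 38]
43. n1.env = "ky"  ["ky"]
44. n21.acc = true  [terminal]
45. n0.env = 24  [len(A.env) + 22]
46. n0.lim = -3  [-3]
47. n0.hot = 8  [8]
48. n0.ok = 15  [len(A.env) + 13]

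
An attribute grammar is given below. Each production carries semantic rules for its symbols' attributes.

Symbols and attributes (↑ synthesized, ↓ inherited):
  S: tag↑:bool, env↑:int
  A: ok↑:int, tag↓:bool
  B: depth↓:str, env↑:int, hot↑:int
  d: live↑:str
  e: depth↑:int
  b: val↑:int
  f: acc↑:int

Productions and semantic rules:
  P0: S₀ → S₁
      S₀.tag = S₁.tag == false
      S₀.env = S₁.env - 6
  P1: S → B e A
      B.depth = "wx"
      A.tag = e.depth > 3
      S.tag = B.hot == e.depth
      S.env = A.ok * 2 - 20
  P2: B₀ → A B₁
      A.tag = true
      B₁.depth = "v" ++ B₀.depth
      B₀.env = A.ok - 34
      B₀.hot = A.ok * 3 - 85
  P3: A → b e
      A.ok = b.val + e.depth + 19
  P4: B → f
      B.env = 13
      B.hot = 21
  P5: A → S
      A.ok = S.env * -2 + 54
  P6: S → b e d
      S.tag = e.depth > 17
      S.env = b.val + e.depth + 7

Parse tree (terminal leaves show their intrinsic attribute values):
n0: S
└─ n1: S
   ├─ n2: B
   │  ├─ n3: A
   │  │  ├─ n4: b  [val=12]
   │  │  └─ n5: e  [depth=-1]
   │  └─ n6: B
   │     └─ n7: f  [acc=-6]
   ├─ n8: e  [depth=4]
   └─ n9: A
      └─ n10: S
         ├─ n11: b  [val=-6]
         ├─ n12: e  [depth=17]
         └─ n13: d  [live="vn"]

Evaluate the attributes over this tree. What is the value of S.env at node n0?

1. n2.depth = "wx"  ["wx"]
2. n3.tag = true  [true]
3. n4.val = 12  [terminal]
4. n5.depth = -1  [terminal]
5. n3.ok = 30  [b.val + e.depth + 19]
6. n6.depth = "vwx"  ["v" ++ B₀.depth]
7. n7.acc = -6  [terminal]
8. n6.env = 13  [13]
9. n6.hot = 21  [21]
10. n2.env = -4  [A.ok - 34]
11. n2.hot = 5  [A.ok * 3 - 85]
12. n8.depth = 4  [terminal]
13. n9.tag = true  [e.depth > 3]
14. n11.val = -6  [terminal]
15. n12.depth = 17  [terminal]
16. n13.live = "vn"  [terminal]
17. n10.tag = false  [e.depth > 17]
18. n10.env = 18  [b.val + e.depth + 7]
19. n9.ok = 18  [S.env * -2 + 54]
20. n1.tag = false  [B.hot == e.depth]
21. n1.env = 16  [A.ok * 2 - 20]
22. n0.tag = true  [S₁.tag == false]
23. n0.env = 10  [S₁.env - 6]

10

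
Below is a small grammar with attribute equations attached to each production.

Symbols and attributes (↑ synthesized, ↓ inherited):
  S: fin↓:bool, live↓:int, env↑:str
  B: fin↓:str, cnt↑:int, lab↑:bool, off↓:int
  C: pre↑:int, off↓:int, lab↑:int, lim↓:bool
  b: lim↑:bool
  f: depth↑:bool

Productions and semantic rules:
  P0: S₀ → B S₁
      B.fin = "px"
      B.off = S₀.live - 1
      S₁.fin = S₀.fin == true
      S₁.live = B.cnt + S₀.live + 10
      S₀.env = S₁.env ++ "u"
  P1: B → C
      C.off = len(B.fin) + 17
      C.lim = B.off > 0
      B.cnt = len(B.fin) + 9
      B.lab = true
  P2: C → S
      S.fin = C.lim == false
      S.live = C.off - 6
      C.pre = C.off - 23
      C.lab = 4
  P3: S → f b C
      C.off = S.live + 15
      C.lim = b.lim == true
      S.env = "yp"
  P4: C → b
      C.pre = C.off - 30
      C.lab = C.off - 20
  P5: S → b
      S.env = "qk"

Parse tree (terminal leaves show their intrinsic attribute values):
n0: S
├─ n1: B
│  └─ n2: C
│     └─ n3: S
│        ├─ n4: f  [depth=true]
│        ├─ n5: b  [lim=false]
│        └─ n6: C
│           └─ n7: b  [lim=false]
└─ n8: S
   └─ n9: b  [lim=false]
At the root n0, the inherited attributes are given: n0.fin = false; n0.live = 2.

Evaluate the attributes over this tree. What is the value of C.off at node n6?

28

1. n0.fin = false  [given at root]
2. n0.live = 2  [given at root]
3. n1.fin = "px"  ["px"]
4. n1.off = 1  [S₀.live - 1]
5. n2.off = 19  [len(B.fin) + 17]
6. n2.lim = true  [B.off > 0]
7. n3.fin = false  [C.lim == false]
8. n3.live = 13  [C.off - 6]
9. n4.depth = true  [terminal]
10. n5.lim = false  [terminal]
11. n6.off = 28  [S.live + 15]
12. n6.lim = false  [b.lim == true]
13. n7.lim = false  [terminal]
14. n6.pre = -2  [C.off - 30]
15. n6.lab = 8  [C.off - 20]
16. n3.env = "yp"  ["yp"]
17. n2.pre = -4  [C.off - 23]
18. n2.lab = 4  [4]
19. n1.cnt = 11  [len(B.fin) + 9]
20. n1.lab = true  [true]
21. n8.fin = false  [S₀.fin == true]
22. n8.live = 23  [B.cnt + S₀.live + 10]
23. n9.lim = false  [terminal]
24. n8.env = "qk"  ["qk"]
25. n0.env = "qku"  [S₁.env ++ "u"]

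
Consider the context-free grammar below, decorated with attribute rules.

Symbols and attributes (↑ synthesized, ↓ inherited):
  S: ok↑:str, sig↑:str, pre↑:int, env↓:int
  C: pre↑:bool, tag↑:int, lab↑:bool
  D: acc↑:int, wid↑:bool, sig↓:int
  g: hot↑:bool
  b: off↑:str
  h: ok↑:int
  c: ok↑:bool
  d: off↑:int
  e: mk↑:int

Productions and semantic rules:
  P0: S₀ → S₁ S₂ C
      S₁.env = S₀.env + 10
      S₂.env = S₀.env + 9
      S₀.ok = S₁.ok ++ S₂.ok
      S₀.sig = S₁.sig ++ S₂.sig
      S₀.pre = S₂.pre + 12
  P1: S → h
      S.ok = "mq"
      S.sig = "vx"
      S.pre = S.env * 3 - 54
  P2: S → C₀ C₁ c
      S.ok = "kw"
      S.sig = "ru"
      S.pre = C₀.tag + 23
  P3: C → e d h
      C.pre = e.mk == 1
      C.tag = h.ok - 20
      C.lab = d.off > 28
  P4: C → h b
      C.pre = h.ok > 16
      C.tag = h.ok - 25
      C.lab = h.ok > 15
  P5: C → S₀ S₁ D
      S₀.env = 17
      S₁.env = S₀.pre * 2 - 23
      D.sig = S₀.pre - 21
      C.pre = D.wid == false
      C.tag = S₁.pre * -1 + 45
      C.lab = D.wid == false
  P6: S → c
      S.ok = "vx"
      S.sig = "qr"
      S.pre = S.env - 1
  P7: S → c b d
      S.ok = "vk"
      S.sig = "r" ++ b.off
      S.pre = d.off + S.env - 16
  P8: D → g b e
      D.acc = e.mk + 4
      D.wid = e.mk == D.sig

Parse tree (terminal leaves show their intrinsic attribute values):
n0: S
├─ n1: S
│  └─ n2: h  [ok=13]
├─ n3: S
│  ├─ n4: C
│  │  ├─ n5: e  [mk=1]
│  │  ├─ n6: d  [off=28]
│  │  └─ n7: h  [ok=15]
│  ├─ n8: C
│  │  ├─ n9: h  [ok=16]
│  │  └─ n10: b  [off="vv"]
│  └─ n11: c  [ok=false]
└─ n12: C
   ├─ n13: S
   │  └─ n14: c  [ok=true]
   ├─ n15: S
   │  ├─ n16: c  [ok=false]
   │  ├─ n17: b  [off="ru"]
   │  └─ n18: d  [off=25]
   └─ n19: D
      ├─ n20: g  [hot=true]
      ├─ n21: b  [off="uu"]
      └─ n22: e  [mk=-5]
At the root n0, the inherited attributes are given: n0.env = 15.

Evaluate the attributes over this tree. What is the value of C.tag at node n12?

27

1. n0.env = 15  [given at root]
2. n1.env = 25  [S₀.env + 10]
3. n2.ok = 13  [terminal]
4. n1.ok = "mq"  ["mq"]
5. n1.sig = "vx"  ["vx"]
6. n1.pre = 21  [S.env * 3 - 54]
7. n3.env = 24  [S₀.env + 9]
8. n5.mk = 1  [terminal]
9. n6.off = 28  [terminal]
10. n7.ok = 15  [terminal]
11. n4.pre = true  [e.mk == 1]
12. n4.tag = -5  [h.ok - 20]
13. n4.lab = false  [d.off > 28]
14. n9.ok = 16  [terminal]
15. n10.off = "vv"  [terminal]
16. n8.pre = false  [h.ok > 16]
17. n8.tag = -9  [h.ok - 25]
18. n8.lab = true  [h.ok > 15]
19. n11.ok = false  [terminal]
20. n3.ok = "kw"  ["kw"]
21. n3.sig = "ru"  ["ru"]
22. n3.pre = 18  [C₀.tag + 23]
23. n13.env = 17  [17]
24. n14.ok = true  [terminal]
25. n13.ok = "vx"  ["vx"]
26. n13.sig = "qr"  ["qr"]
27. n13.pre = 16  [S.env - 1]
28. n15.env = 9  [S₀.pre * 2 - 23]
29. n16.ok = false  [terminal]
30. n17.off = "ru"  [terminal]
31. n18.off = 25  [terminal]
32. n15.ok = "vk"  ["vk"]
33. n15.sig = "rru"  ["r" ++ b.off]
34. n15.pre = 18  [d.off + S.env - 16]
35. n19.sig = -5  [S₀.pre - 21]
36. n20.hot = true  [terminal]
37. n21.off = "uu"  [terminal]
38. n22.mk = -5  [terminal]
39. n19.acc = -1  [e.mk + 4]
40. n19.wid = true  [e.mk == D.sig]
41. n12.pre = false  [D.wid == false]
42. n12.tag = 27  [S₁.pre * -1 + 45]
43. n12.lab = false  [D.wid == false]
44. n0.ok = "mqkw"  [S₁.ok ++ S₂.ok]
45. n0.sig = "vxru"  [S₁.sig ++ S₂.sig]
46. n0.pre = 30  [S₂.pre + 12]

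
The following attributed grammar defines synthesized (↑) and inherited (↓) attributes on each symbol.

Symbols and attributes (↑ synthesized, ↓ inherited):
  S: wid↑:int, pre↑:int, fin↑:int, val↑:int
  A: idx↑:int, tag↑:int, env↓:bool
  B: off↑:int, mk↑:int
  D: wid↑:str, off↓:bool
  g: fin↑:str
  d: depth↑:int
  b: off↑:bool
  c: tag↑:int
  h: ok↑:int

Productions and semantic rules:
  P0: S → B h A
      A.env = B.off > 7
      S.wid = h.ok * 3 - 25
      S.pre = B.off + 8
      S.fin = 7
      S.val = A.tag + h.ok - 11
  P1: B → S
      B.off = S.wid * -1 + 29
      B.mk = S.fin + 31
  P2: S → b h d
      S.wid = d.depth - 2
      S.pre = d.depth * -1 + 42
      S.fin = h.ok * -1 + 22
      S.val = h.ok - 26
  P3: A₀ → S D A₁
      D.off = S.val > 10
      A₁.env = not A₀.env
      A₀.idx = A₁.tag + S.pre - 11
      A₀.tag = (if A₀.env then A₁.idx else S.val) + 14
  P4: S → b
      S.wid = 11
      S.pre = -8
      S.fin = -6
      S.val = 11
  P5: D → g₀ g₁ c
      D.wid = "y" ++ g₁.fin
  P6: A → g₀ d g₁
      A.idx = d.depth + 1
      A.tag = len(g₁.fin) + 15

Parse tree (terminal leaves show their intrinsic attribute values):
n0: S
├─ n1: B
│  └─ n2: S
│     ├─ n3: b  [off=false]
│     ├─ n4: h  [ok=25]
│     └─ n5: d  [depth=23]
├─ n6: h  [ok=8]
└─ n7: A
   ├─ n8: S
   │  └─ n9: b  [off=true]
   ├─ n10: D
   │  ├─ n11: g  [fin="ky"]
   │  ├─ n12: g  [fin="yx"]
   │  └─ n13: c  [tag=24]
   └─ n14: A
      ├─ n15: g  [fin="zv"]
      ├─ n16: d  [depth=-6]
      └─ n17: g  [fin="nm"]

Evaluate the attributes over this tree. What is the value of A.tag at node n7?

9

1. n3.off = false  [terminal]
2. n4.ok = 25  [terminal]
3. n5.depth = 23  [terminal]
4. n2.wid = 21  [d.depth - 2]
5. n2.pre = 19  [d.depth * -1 + 42]
6. n2.fin = -3  [h.ok * -1 + 22]
7. n2.val = -1  [h.ok - 26]
8. n1.off = 8  [S.wid * -1 + 29]
9. n1.mk = 28  [S.fin + 31]
10. n6.ok = 8  [terminal]
11. n7.env = true  [B.off > 7]
12. n9.off = true  [terminal]
13. n8.wid = 11  [11]
14. n8.pre = -8  [-8]
15. n8.fin = -6  [-6]
16. n8.val = 11  [11]
17. n10.off = true  [S.val > 10]
18. n11.fin = "ky"  [terminal]
19. n12.fin = "yx"  [terminal]
20. n13.tag = 24  [terminal]
21. n10.wid = "yyx"  ["y" ++ g₁.fin]
22. n14.env = false  [not A₀.env]
23. n15.fin = "zv"  [terminal]
24. n16.depth = -6  [terminal]
25. n17.fin = "nm"  [terminal]
26. n14.idx = -5  [d.depth + 1]
27. n14.tag = 17  [len(g₁.fin) + 15]
28. n7.idx = -2  [A₁.tag + S.pre - 11]
29. n7.tag = 9  [(if A₀.env then A₁.idx else S.val) + 14]
30. n0.wid = -1  [h.ok * 3 - 25]
31. n0.pre = 16  [B.off + 8]
32. n0.fin = 7  [7]
33. n0.val = 6  [A.tag + h.ok - 11]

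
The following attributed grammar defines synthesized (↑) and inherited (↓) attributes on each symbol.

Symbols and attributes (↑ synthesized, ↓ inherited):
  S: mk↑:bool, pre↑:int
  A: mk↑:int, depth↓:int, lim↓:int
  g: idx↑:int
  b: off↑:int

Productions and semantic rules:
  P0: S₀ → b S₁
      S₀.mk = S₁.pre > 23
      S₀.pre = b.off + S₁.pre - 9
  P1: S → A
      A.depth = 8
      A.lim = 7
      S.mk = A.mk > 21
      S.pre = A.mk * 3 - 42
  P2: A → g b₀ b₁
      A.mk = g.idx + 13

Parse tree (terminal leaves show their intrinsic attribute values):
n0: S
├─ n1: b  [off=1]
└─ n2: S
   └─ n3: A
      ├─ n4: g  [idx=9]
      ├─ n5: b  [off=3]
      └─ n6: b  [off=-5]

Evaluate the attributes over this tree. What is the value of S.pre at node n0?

1. n1.off = 1  [terminal]
2. n3.depth = 8  [8]
3. n3.lim = 7  [7]
4. n4.idx = 9  [terminal]
5. n5.off = 3  [terminal]
6. n6.off = -5  [terminal]
7. n3.mk = 22  [g.idx + 13]
8. n2.mk = true  [A.mk > 21]
9. n2.pre = 24  [A.mk * 3 - 42]
10. n0.mk = true  [S₁.pre > 23]
11. n0.pre = 16  [b.off + S₁.pre - 9]

16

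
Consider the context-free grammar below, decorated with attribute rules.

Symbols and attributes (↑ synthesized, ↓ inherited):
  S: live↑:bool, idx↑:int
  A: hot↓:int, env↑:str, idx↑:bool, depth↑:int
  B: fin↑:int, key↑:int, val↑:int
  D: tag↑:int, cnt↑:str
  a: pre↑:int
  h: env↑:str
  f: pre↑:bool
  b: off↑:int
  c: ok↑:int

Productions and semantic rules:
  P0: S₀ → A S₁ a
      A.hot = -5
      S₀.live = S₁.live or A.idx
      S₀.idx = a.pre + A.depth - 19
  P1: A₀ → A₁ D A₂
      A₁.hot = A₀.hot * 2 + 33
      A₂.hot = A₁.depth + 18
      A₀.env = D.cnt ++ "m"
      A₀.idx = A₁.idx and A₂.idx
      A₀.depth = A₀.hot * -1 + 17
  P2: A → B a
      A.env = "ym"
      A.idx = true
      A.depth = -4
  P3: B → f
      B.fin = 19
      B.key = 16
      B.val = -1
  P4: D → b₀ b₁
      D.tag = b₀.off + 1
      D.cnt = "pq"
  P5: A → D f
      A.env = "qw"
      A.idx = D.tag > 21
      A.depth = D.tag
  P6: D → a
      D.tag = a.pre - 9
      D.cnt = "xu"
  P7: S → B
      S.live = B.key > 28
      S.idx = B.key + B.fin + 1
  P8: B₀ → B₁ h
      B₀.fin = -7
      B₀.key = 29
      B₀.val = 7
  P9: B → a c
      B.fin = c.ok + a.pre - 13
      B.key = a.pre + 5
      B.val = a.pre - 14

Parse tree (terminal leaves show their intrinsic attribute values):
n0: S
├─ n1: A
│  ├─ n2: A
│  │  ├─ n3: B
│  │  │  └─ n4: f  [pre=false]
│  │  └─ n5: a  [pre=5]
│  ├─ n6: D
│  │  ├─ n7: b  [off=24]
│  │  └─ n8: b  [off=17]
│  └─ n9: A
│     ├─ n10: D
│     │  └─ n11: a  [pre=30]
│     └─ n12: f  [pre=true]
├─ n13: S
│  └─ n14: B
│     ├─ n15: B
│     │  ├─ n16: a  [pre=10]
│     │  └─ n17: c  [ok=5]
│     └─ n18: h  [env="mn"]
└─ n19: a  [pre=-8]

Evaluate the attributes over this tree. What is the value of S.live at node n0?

true

1. n1.hot = -5  [-5]
2. n2.hot = 23  [A₀.hot * 2 + 33]
3. n4.pre = false  [terminal]
4. n3.fin = 19  [19]
5. n3.key = 16  [16]
6. n3.val = -1  [-1]
7. n5.pre = 5  [terminal]
8. n2.env = "ym"  ["ym"]
9. n2.idx = true  [true]
10. n2.depth = -4  [-4]
11. n7.off = 24  [terminal]
12. n8.off = 17  [terminal]
13. n6.tag = 25  [b₀.off + 1]
14. n6.cnt = "pq"  ["pq"]
15. n9.hot = 14  [A₁.depth + 18]
16. n11.pre = 30  [terminal]
17. n10.tag = 21  [a.pre - 9]
18. n10.cnt = "xu"  ["xu"]
19. n12.pre = true  [terminal]
20. n9.env = "qw"  ["qw"]
21. n9.idx = false  [D.tag > 21]
22. n9.depth = 21  [D.tag]
23. n1.env = "pqm"  [D.cnt ++ "m"]
24. n1.idx = false  [A₁.idx and A₂.idx]
25. n1.depth = 22  [A₀.hot * -1 + 17]
26. n16.pre = 10  [terminal]
27. n17.ok = 5  [terminal]
28. n15.fin = 2  [c.ok + a.pre - 13]
29. n15.key = 15  [a.pre + 5]
30. n15.val = -4  [a.pre - 14]
31. n18.env = "mn"  [terminal]
32. n14.fin = -7  [-7]
33. n14.key = 29  [29]
34. n14.val = 7  [7]
35. n13.live = true  [B.key > 28]
36. n13.idx = 23  [B.key + B.fin + 1]
37. n19.pre = -8  [terminal]
38. n0.live = true  [S₁.live or A.idx]
39. n0.idx = -5  [a.pre + A.depth - 19]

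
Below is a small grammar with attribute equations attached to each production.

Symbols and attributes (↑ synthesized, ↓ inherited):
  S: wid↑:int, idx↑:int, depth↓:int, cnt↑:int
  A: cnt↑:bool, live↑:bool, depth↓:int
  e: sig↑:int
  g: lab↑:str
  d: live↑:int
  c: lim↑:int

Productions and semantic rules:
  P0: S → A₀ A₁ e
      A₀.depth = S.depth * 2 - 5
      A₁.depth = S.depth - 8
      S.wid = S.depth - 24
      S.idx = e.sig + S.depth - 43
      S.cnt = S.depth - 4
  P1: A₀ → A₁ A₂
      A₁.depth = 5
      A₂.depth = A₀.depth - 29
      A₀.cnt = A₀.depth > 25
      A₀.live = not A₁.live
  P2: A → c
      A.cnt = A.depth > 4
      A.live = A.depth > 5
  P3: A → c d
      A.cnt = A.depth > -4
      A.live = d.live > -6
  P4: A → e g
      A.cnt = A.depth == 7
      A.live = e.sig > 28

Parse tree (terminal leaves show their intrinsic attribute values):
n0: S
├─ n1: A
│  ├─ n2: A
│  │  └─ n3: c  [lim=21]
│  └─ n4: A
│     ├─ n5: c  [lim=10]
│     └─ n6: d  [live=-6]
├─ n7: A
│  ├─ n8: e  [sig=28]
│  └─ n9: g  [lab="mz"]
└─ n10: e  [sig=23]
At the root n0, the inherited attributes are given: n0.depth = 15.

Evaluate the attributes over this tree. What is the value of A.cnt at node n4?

1. n0.depth = 15  [given at root]
2. n1.depth = 25  [S.depth * 2 - 5]
3. n2.depth = 5  [5]
4. n3.lim = 21  [terminal]
5. n2.cnt = true  [A.depth > 4]
6. n2.live = false  [A.depth > 5]
7. n4.depth = -4  [A₀.depth - 29]
8. n5.lim = 10  [terminal]
9. n6.live = -6  [terminal]
10. n4.cnt = false  [A.depth > -4]
11. n4.live = false  [d.live > -6]
12. n1.cnt = false  [A₀.depth > 25]
13. n1.live = true  [not A₁.live]
14. n7.depth = 7  [S.depth - 8]
15. n8.sig = 28  [terminal]
16. n9.lab = "mz"  [terminal]
17. n7.cnt = true  [A.depth == 7]
18. n7.live = false  [e.sig > 28]
19. n10.sig = 23  [terminal]
20. n0.wid = -9  [S.depth - 24]
21. n0.idx = -5  [e.sig + S.depth - 43]
22. n0.cnt = 11  [S.depth - 4]

false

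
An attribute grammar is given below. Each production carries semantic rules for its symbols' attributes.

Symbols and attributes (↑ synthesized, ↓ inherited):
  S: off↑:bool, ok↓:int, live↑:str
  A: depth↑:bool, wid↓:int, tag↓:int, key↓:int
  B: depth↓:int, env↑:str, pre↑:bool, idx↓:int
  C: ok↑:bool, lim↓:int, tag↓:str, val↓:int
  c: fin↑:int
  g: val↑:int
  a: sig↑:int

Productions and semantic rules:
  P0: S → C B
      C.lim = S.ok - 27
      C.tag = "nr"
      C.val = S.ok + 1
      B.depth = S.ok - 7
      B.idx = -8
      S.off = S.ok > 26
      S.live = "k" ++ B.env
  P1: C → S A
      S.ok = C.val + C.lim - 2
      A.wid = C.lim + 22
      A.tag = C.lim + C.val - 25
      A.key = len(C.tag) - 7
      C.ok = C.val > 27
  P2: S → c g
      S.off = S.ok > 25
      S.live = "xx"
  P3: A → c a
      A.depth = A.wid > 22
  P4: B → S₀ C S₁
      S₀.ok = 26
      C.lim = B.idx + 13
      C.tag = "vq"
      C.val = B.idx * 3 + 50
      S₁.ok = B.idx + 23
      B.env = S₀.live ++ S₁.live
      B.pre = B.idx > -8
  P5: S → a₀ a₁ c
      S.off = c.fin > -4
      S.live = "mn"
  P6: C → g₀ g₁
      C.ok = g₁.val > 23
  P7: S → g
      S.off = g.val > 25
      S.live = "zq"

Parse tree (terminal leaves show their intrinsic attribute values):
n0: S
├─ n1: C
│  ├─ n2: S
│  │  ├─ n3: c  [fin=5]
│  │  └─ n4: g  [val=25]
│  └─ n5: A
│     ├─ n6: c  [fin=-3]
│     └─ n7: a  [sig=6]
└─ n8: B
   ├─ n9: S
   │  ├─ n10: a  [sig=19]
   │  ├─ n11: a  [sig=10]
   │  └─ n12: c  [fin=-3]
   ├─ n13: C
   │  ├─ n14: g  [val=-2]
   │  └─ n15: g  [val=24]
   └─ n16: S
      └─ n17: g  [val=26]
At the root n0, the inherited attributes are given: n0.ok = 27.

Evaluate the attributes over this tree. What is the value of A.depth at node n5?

false

1. n0.ok = 27  [given at root]
2. n1.lim = 0  [S.ok - 27]
3. n1.tag = "nr"  ["nr"]
4. n1.val = 28  [S.ok + 1]
5. n2.ok = 26  [C.val + C.lim - 2]
6. n3.fin = 5  [terminal]
7. n4.val = 25  [terminal]
8. n2.off = true  [S.ok > 25]
9. n2.live = "xx"  ["xx"]
10. n5.wid = 22  [C.lim + 22]
11. n5.tag = 3  [C.lim + C.val - 25]
12. n5.key = -5  [len(C.tag) - 7]
13. n6.fin = -3  [terminal]
14. n7.sig = 6  [terminal]
15. n5.depth = false  [A.wid > 22]
16. n1.ok = true  [C.val > 27]
17. n8.depth = 20  [S.ok - 7]
18. n8.idx = -8  [-8]
19. n9.ok = 26  [26]
20. n10.sig = 19  [terminal]
21. n11.sig = 10  [terminal]
22. n12.fin = -3  [terminal]
23. n9.off = true  [c.fin > -4]
24. n9.live = "mn"  ["mn"]
25. n13.lim = 5  [B.idx + 13]
26. n13.tag = "vq"  ["vq"]
27. n13.val = 26  [B.idx * 3 + 50]
28. n14.val = -2  [terminal]
29. n15.val = 24  [terminal]
30. n13.ok = true  [g₁.val > 23]
31. n16.ok = 15  [B.idx + 23]
32. n17.val = 26  [terminal]
33. n16.off = true  [g.val > 25]
34. n16.live = "zq"  ["zq"]
35. n8.env = "mnzq"  [S₀.live ++ S₁.live]
36. n8.pre = false  [B.idx > -8]
37. n0.off = true  [S.ok > 26]
38. n0.live = "kmnzq"  ["k" ++ B.env]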